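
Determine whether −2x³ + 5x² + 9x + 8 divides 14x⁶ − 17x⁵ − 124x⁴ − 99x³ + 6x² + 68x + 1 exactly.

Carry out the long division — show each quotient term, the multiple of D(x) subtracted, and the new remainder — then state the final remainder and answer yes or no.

R(x) = x² − 5x − 7, so D(x) is not a factor of P(x). no

Step 1: lead(14x⁶ − 17x⁵ − 124x⁴ − 99x³ + 6x² + 68x + 1) ÷ lead(D) = 14x⁶ ÷ −2x³ = −7x³. Subtract (−7x³)·D = 14x⁶ − 35x⁵ − 63x⁴ − 56x³. Remainder: 18x⁵ − 61x⁴ − 43x³ + 6x² + 68x + 1.
Step 2: lead(18x⁵ − 61x⁴ − 43x³ + 6x² + 68x + 1) ÷ lead(D) = 18x⁵ ÷ −2x³ = −9x². Subtract (−9x²)·D = 18x⁵ − 45x⁴ − 81x³ − 72x². Remainder: −16x⁴ + 38x³ + 78x² + 68x + 1.
Step 3: lead(−16x⁴ + 38x³ + 78x² + 68x + 1) ÷ lead(D) = −16x⁴ ÷ −2x³ = 8x. Subtract (8x)·D = −16x⁴ + 40x³ + 72x² + 64x. Remainder: −2x³ + 6x² + 4x + 1.
Step 4: lead(−2x³ + 6x² + 4x + 1) ÷ lead(D) = −2x³ ÷ −2x³ = 1. Subtract (1)·D = −2x³ + 5x² + 9x + 8. Remainder: x² − 5x − 7.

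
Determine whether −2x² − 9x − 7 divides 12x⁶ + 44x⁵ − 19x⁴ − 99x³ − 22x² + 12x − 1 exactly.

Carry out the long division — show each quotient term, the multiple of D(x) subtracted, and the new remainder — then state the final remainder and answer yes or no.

R(x) = −7x + 6, so D(x) is not a factor of P(x). no

Step 1: lead(12x⁶ + 44x⁵ − 19x⁴ − 99x³ − 22x² + 12x − 1) ÷ lead(D) = 12x⁶ ÷ −2x² = −6x⁴. Subtract (−6x⁴)·D = 12x⁶ + 54x⁵ + 42x⁴. Remainder: −10x⁵ − 61x⁴ − 99x³ − 22x² + 12x − 1.
Step 2: lead(−10x⁵ − 61x⁴ − 99x³ − 22x² + 12x − 1) ÷ lead(D) = −10x⁵ ÷ −2x² = 5x³. Subtract (5x³)·D = −10x⁵ − 45x⁴ − 35x³. Remainder: −16x⁴ − 64x³ − 22x² + 12x − 1.
Step 3: lead(−16x⁴ − 64x³ − 22x² + 12x − 1) ÷ lead(D) = −16x⁴ ÷ −2x² = 8x². Subtract (8x²)·D = −16x⁴ − 72x³ − 56x². Remainder: 8x³ + 34x² + 12x − 1.
Step 4: lead(8x³ + 34x² + 12x − 1) ÷ lead(D) = 8x³ ÷ −2x² = −4x. Subtract (−4x)·D = 8x³ + 36x² + 28x. Remainder: −2x² − 16x − 1.
Step 5: lead(−2x² − 16x − 1) ÷ lead(D) = −2x² ÷ −2x² = 1. Subtract (1)·D = −2x² − 9x − 7. Remainder: −7x + 6.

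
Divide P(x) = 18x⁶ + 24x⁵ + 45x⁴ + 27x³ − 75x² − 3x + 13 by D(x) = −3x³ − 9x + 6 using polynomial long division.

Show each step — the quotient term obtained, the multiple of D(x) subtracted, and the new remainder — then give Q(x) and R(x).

Q(x) = −6x³ − 8x² + 3x + 3; R(x) = 6x − 5

Step 1: lead(18x⁶ + 24x⁵ + 45x⁴ + 27x³ − 75x² − 3x + 13) ÷ lead(D) = 18x⁶ ÷ −3x³ = −6x³. Subtract (−6x³)·D = 18x⁶ + 54x⁴ − 36x³. Remainder: 24x⁵ − 9x⁴ + 63x³ − 75x² − 3x + 13.
Step 2: lead(24x⁵ − 9x⁴ + 63x³ − 75x² − 3x + 13) ÷ lead(D) = 24x⁵ ÷ −3x³ = −8x². Subtract (−8x²)·D = 24x⁵ + 72x³ − 48x². Remainder: −9x⁴ − 9x³ − 27x² − 3x + 13.
Step 3: lead(−9x⁴ − 9x³ − 27x² − 3x + 13) ÷ lead(D) = −9x⁴ ÷ −3x³ = 3x. Subtract (3x)·D = −9x⁴ − 27x² + 18x. Remainder: −9x³ − 21x + 13.
Step 4: lead(−9x³ − 21x + 13) ÷ lead(D) = −9x³ ÷ −3x³ = 3. Subtract (3)·D = −9x³ − 27x + 18. Remainder: 6x − 5.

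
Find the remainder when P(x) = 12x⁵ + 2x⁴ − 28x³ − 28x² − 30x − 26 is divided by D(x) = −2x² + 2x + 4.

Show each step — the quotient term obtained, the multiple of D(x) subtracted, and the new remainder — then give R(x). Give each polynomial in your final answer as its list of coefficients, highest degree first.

Step 1: lead(12x⁵ + 2x⁴ − 28x³ − 28x² − 30x − 26) ÷ lead(D) = 12x⁵ ÷ −2x² = −6x³. Subtract (−6x³)·D = 12x⁵ − 12x⁴ − 24x³. Remainder: 14x⁴ − 4x³ − 28x² − 30x − 26.
Step 2: lead(14x⁴ − 4x³ − 28x² − 30x − 26) ÷ lead(D) = 14x⁴ ÷ −2x² = −7x². Subtract (−7x²)·D = 14x⁴ − 14x³ − 28x². Remainder: 10x³ − 30x − 26.
Step 3: lead(10x³ − 30x − 26) ÷ lead(D) = 10x³ ÷ −2x² = −5x. Subtract (−5x)·D = 10x³ − 10x² − 20x. Remainder: 10x² − 10x − 26.
Step 4: lead(10x² − 10x − 26) ÷ lead(D) = 10x² ÷ −2x² = −5. Subtract (−5)·D = 10x² − 10x − 20. Remainder: −6.

R = [-6]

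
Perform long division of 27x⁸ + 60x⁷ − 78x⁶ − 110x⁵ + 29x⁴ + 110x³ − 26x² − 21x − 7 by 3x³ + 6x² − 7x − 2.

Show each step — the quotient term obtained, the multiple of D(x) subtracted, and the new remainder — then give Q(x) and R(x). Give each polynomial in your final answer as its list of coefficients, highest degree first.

Q = [9, 2, -9, -8, 6, 0]; R = [-9, -7]

Step 1: lead(27x⁸ + 60x⁷ − 78x⁶ − 110x⁵ + 29x⁴ + 110x³ − 26x² − 21x − 7) ÷ lead(D) = 27x⁸ ÷ 3x³ = 9x⁵. Subtract (9x⁵)·D = 27x⁸ + 54x⁷ − 63x⁶ − 18x⁵. Remainder: 6x⁷ − 15x⁶ − 92x⁵ + 29x⁴ + 110x³ − 26x² − 21x − 7.
Step 2: lead(6x⁷ − 15x⁶ − 92x⁵ + 29x⁴ + 110x³ − 26x² − 21x − 7) ÷ lead(D) = 6x⁷ ÷ 3x³ = 2x⁴. Subtract (2x⁴)·D = 6x⁷ + 12x⁶ − 14x⁵ − 4x⁴. Remainder: −27x⁶ − 78x⁵ + 33x⁴ + 110x³ − 26x² − 21x − 7.
Step 3: lead(−27x⁶ − 78x⁵ + 33x⁴ + 110x³ − 26x² − 21x − 7) ÷ lead(D) = −27x⁶ ÷ 3x³ = −9x³. Subtract (−9x³)·D = −27x⁶ − 54x⁵ + 63x⁴ + 18x³. Remainder: −24x⁵ − 30x⁴ + 92x³ − 26x² − 21x − 7.
Step 4: lead(−24x⁵ − 30x⁴ + 92x³ − 26x² − 21x − 7) ÷ lead(D) = −24x⁵ ÷ 3x³ = −8x². Subtract (−8x²)·D = −24x⁵ − 48x⁴ + 56x³ + 16x². Remainder: 18x⁴ + 36x³ − 42x² − 21x − 7.
Step 5: lead(18x⁴ + 36x³ − 42x² − 21x − 7) ÷ lead(D) = 18x⁴ ÷ 3x³ = 6x. Subtract (6x)·D = 18x⁴ + 36x³ − 42x² − 12x. Remainder: −9x − 7.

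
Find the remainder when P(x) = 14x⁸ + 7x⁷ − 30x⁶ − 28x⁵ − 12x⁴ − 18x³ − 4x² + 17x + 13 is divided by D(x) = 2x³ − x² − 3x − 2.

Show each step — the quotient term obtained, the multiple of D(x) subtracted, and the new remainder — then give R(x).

Step 1: lead(14x⁸ + 7x⁷ − 30x⁶ − 28x⁵ − 12x⁴ − 18x³ − 4x² + 17x + 13) ÷ lead(D) = 14x⁸ ÷ 2x³ = 7x⁵. Subtract (7x⁵)·D = 14x⁸ − 7x⁷ − 21x⁶ − 14x⁵. Remainder: 14x⁷ − 9x⁶ − 14x⁵ − 12x⁴ − 18x³ − 4x² + 17x + 13.
Step 2: lead(14x⁷ − 9x⁶ − 14x⁵ − 12x⁴ − 18x³ − 4x² + 17x + 13) ÷ lead(D) = 14x⁷ ÷ 2x³ = 7x⁴. Subtract (7x⁴)·D = 14x⁷ − 7x⁶ − 21x⁵ − 14x⁴. Remainder: −2x⁶ + 7x⁵ + 2x⁴ − 18x³ − 4x² + 17x + 13.
Step 3: lead(−2x⁶ + 7x⁵ + 2x⁴ − 18x³ − 4x² + 17x + 13) ÷ lead(D) = −2x⁶ ÷ 2x³ = −x³. Subtract (−x³)·D = −2x⁶ + x⁵ + 3x⁴ + 2x³. Remainder: 6x⁵ − x⁴ − 20x³ − 4x² + 17x + 13.
Step 4: lead(6x⁵ − x⁴ − 20x³ − 4x² + 17x + 13) ÷ lead(D) = 6x⁵ ÷ 2x³ = 3x². Subtract (3x²)·D = 6x⁵ − 3x⁴ − 9x³ − 6x². Remainder: 2x⁴ − 11x³ + 2x² + 17x + 13.
Step 5: lead(2x⁴ − 11x³ + 2x² + 17x + 13) ÷ lead(D) = 2x⁴ ÷ 2x³ = x. Subtract (x)·D = 2x⁴ − x³ − 3x² − 2x. Remainder: −10x³ + 5x² + 19x + 13.
Step 6: lead(−10x³ + 5x² + 19x + 13) ÷ lead(D) = −10x³ ÷ 2x³ = −5. Subtract (−5)·D = −10x³ + 5x² + 15x + 10. Remainder: 4x + 3.

R(x) = 4x + 3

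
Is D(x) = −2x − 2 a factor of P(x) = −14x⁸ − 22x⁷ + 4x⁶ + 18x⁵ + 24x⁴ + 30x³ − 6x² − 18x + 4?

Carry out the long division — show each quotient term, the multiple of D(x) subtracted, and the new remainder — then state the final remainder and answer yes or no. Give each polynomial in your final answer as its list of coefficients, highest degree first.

Step 1: lead(−14x⁸ − 22x⁷ + 4x⁶ + 18x⁵ + 24x⁴ + 30x³ − 6x² − 18x + 4) ÷ lead(D) = −14x⁸ ÷ −2x = 7x⁷. Subtract (7x⁷)·D = −14x⁸ − 14x⁷. Remainder: −8x⁷ + 4x⁶ + 18x⁵ + 24x⁴ + 30x³ − 6x² − 18x + 4.
Step 2: lead(−8x⁷ + 4x⁶ + 18x⁵ + 24x⁴ + 30x³ − 6x² − 18x + 4) ÷ lead(D) = −8x⁷ ÷ −2x = 4x⁶. Subtract (4x⁶)·D = −8x⁷ − 8x⁶. Remainder: 12x⁶ + 18x⁵ + 24x⁴ + 30x³ − 6x² − 18x + 4.
Step 3: lead(12x⁶ + 18x⁵ + 24x⁴ + 30x³ − 6x² − 18x + 4) ÷ lead(D) = 12x⁶ ÷ −2x = −6x⁵. Subtract (−6x⁵)·D = 12x⁶ + 12x⁵. Remainder: 6x⁵ + 24x⁴ + 30x³ − 6x² − 18x + 4.
Step 4: lead(6x⁵ + 24x⁴ + 30x³ − 6x² − 18x + 4) ÷ lead(D) = 6x⁵ ÷ −2x = −3x⁴. Subtract (−3x⁴)·D = 6x⁵ + 6x⁴. Remainder: 18x⁴ + 30x³ − 6x² − 18x + 4.
Step 5: lead(18x⁴ + 30x³ − 6x² − 18x + 4) ÷ lead(D) = 18x⁴ ÷ −2x = −9x³. Subtract (−9x³)·D = 18x⁴ + 18x³. Remainder: 12x³ − 6x² − 18x + 4.
Step 6: lead(12x³ − 6x² − 18x + 4) ÷ lead(D) = 12x³ ÷ −2x = −6x². Subtract (−6x²)·D = 12x³ + 12x². Remainder: −18x² − 18x + 4.
Step 7: lead(−18x² − 18x + 4) ÷ lead(D) = −18x² ÷ −2x = 9x. Subtract (9x)·D = −18x² − 18x. Remainder: 4.

R = [4], so D(x) is not a factor of P(x). no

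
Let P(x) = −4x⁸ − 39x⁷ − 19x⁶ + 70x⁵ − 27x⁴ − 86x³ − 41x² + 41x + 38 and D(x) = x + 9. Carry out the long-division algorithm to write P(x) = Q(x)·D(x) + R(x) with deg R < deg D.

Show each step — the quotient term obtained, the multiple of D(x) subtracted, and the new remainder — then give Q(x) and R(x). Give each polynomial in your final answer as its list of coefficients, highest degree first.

Step 1: lead(−4x⁸ − 39x⁷ − 19x⁶ + 70x⁵ − 27x⁴ − 86x³ − 41x² + 41x + 38) ÷ lead(D) = −4x⁸ ÷ x = −4x⁷. Subtract (−4x⁷)·D = −4x⁸ − 36x⁷. Remainder: −3x⁷ − 19x⁶ + 70x⁵ − 27x⁴ − 86x³ − 41x² + 41x + 38.
Step 2: lead(−3x⁷ − 19x⁶ + 70x⁵ − 27x⁴ − 86x³ − 41x² + 41x + 38) ÷ lead(D) = −3x⁷ ÷ x = −3x⁶. Subtract (−3x⁶)·D = −3x⁷ − 27x⁶. Remainder: 8x⁶ + 70x⁵ − 27x⁴ − 86x³ − 41x² + 41x + 38.
Step 3: lead(8x⁶ + 70x⁵ − 27x⁴ − 86x³ − 41x² + 41x + 38) ÷ lead(D) = 8x⁶ ÷ x = 8x⁵. Subtract (8x⁵)·D = 8x⁶ + 72x⁵. Remainder: −2x⁵ − 27x⁴ − 86x³ − 41x² + 41x + 38.
Step 4: lead(−2x⁵ − 27x⁴ − 86x³ − 41x² + 41x + 38) ÷ lead(D) = −2x⁵ ÷ x = −2x⁴. Subtract (−2x⁴)·D = −2x⁵ − 18x⁴. Remainder: −9x⁴ − 86x³ − 41x² + 41x + 38.
Step 5: lead(−9x⁴ − 86x³ − 41x² + 41x + 38) ÷ lead(D) = −9x⁴ ÷ x = −9x³. Subtract (−9x³)·D = −9x⁴ − 81x³. Remainder: −5x³ − 41x² + 41x + 38.
Step 6: lead(−5x³ − 41x² + 41x + 38) ÷ lead(D) = −5x³ ÷ x = −5x². Subtract (−5x²)·D = −5x³ − 45x². Remainder: 4x² + 41x + 38.
Step 7: lead(4x² + 41x + 38) ÷ lead(D) = 4x² ÷ x = 4x. Subtract (4x)·D = 4x² + 36x. Remainder: 5x + 38.
Step 8: lead(5x + 38) ÷ lead(D) = 5x ÷ x = 5. Subtract (5)·D = 5x + 45. Remainder: −7.

Q = [-4, -3, 8, -2, -9, -5, 4, 5]; R = [-7]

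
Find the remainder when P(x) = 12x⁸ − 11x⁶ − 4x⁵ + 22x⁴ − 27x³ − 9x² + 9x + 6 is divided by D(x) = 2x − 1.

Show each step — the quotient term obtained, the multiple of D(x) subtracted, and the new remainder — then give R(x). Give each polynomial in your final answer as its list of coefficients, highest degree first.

R = [6]

Step 1: lead(12x⁸ − 11x⁶ − 4x⁵ + 22x⁴ − 27x³ − 9x² + 9x + 6) ÷ lead(D) = 12x⁸ ÷ 2x = 6x⁷. Subtract (6x⁷)·D = 12x⁸ − 6x⁷. Remainder: 6x⁷ − 11x⁶ − 4x⁵ + 22x⁴ − 27x³ − 9x² + 9x + 6.
Step 2: lead(6x⁷ − 11x⁶ − 4x⁵ + 22x⁴ − 27x³ − 9x² + 9x + 6) ÷ lead(D) = 6x⁷ ÷ 2x = 3x⁶. Subtract (3x⁶)·D = 6x⁷ − 3x⁶. Remainder: −8x⁶ − 4x⁵ + 22x⁴ − 27x³ − 9x² + 9x + 6.
Step 3: lead(−8x⁶ − 4x⁵ + 22x⁴ − 27x³ − 9x² + 9x + 6) ÷ lead(D) = −8x⁶ ÷ 2x = −4x⁵. Subtract (−4x⁵)·D = −8x⁶ + 4x⁵. Remainder: −8x⁵ + 22x⁴ − 27x³ − 9x² + 9x + 6.
Step 4: lead(−8x⁵ + 22x⁴ − 27x³ − 9x² + 9x + 6) ÷ lead(D) = −8x⁵ ÷ 2x = −4x⁴. Subtract (−4x⁴)·D = −8x⁵ + 4x⁴. Remainder: 18x⁴ − 27x³ − 9x² + 9x + 6.
Step 5: lead(18x⁴ − 27x³ − 9x² + 9x + 6) ÷ lead(D) = 18x⁴ ÷ 2x = 9x³. Subtract (9x³)·D = 18x⁴ − 9x³. Remainder: −18x³ − 9x² + 9x + 6.
Step 6: lead(−18x³ − 9x² + 9x + 6) ÷ lead(D) = −18x³ ÷ 2x = −9x². Subtract (−9x²)·D = −18x³ + 9x². Remainder: −18x² + 9x + 6.
Step 7: lead(−18x² + 9x + 6) ÷ lead(D) = −18x² ÷ 2x = −9x. Subtract (−9x)·D = −18x² + 9x. Remainder: 6.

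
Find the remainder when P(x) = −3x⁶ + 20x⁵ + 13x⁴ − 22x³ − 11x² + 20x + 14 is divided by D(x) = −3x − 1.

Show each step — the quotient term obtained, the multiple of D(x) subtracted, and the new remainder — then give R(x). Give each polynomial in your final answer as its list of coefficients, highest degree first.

Step 1: lead(−3x⁶ + 20x⁵ + 13x⁴ − 22x³ − 11x² + 20x + 14) ÷ lead(D) = −3x⁶ ÷ −3x = x⁵. Subtract (x⁵)·D = −3x⁶ − x⁵. Remainder: 21x⁵ + 13x⁴ − 22x³ − 11x² + 20x + 14.
Step 2: lead(21x⁵ + 13x⁴ − 22x³ − 11x² + 20x + 14) ÷ lead(D) = 21x⁵ ÷ −3x = −7x⁴. Subtract (−7x⁴)·D = 21x⁵ + 7x⁴. Remainder: 6x⁴ − 22x³ − 11x² + 20x + 14.
Step 3: lead(6x⁴ − 22x³ − 11x² + 20x + 14) ÷ lead(D) = 6x⁴ ÷ −3x = −2x³. Subtract (−2x³)·D = 6x⁴ + 2x³. Remainder: −24x³ − 11x² + 20x + 14.
Step 4: lead(−24x³ − 11x² + 20x + 14) ÷ lead(D) = −24x³ ÷ −3x = 8x². Subtract (8x²)·D = −24x³ − 8x². Remainder: −3x² + 20x + 14.
Step 5: lead(−3x² + 20x + 14) ÷ lead(D) = −3x² ÷ −3x = x. Subtract (x)·D = −3x² − x. Remainder: 21x + 14.
Step 6: lead(21x + 14) ÷ lead(D) = 21x ÷ −3x = −7. Subtract (−7)·D = 21x + 7. Remainder: 7.

R = [7]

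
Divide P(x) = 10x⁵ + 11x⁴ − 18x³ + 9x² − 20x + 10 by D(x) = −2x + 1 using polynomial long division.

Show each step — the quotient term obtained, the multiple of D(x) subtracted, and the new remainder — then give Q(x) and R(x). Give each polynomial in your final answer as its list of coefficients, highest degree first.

Q = [-5, -8, 5, -2, 9]; R = [1]

Step 1: lead(10x⁵ + 11x⁴ − 18x³ + 9x² − 20x + 10) ÷ lead(D) = 10x⁵ ÷ −2x = −5x⁴. Subtract (−5x⁴)·D = 10x⁵ − 5x⁴. Remainder: 16x⁴ − 18x³ + 9x² − 20x + 10.
Step 2: lead(16x⁴ − 18x³ + 9x² − 20x + 10) ÷ lead(D) = 16x⁴ ÷ −2x = −8x³. Subtract (−8x³)·D = 16x⁴ − 8x³. Remainder: −10x³ + 9x² − 20x + 10.
Step 3: lead(−10x³ + 9x² − 20x + 10) ÷ lead(D) = −10x³ ÷ −2x = 5x². Subtract (5x²)·D = −10x³ + 5x². Remainder: 4x² − 20x + 10.
Step 4: lead(4x² − 20x + 10) ÷ lead(D) = 4x² ÷ −2x = −2x. Subtract (−2x)·D = 4x² − 2x. Remainder: −18x + 10.
Step 5: lead(−18x + 10) ÷ lead(D) = −18x ÷ −2x = 9. Subtract (9)·D = −18x + 9. Remainder: 1.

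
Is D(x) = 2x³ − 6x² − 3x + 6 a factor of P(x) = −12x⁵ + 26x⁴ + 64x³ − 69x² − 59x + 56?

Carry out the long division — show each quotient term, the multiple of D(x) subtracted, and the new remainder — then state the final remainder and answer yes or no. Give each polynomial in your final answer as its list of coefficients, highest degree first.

R = [-5, 8], so D(x) is not a factor of P(x). no

Step 1: lead(−12x⁵ + 26x⁴ + 64x³ − 69x² − 59x + 56) ÷ lead(D) = −12x⁵ ÷ 2x³ = −6x². Subtract (−6x²)·D = −12x⁵ + 36x⁴ + 18x³ − 36x². Remainder: −10x⁴ + 46x³ − 33x² − 59x + 56.
Step 2: lead(−10x⁴ + 46x³ − 33x² − 59x + 56) ÷ lead(D) = −10x⁴ ÷ 2x³ = −5x. Subtract (−5x)·D = −10x⁴ + 30x³ + 15x² − 30x. Remainder: 16x³ − 48x² − 29x + 56.
Step 3: lead(16x³ − 48x² − 29x + 56) ÷ lead(D) = 16x³ ÷ 2x³ = 8. Subtract (8)·D = 16x³ − 48x² − 24x + 48. Remainder: −5x + 8.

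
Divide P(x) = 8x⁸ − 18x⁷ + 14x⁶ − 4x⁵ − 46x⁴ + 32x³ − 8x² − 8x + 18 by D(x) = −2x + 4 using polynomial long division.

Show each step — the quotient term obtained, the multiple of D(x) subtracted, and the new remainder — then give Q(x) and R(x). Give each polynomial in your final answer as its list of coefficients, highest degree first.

Q = [-4, 1, -5, -8, 7, -2, 0, 4]; R = [2]

Step 1: lead(8x⁸ − 18x⁷ + 14x⁶ − 4x⁵ − 46x⁴ + 32x³ − 8x² − 8x + 18) ÷ lead(D) = 8x⁸ ÷ −2x = −4x⁷. Subtract (−4x⁷)·D = 8x⁸ − 16x⁷. Remainder: −2x⁷ + 14x⁶ − 4x⁵ − 46x⁴ + 32x³ − 8x² − 8x + 18.
Step 2: lead(−2x⁷ + 14x⁶ − 4x⁵ − 46x⁴ + 32x³ − 8x² − 8x + 18) ÷ lead(D) = −2x⁷ ÷ −2x = x⁶. Subtract (x⁶)·D = −2x⁷ + 4x⁶. Remainder: 10x⁶ − 4x⁵ − 46x⁴ + 32x³ − 8x² − 8x + 18.
Step 3: lead(10x⁶ − 4x⁵ − 46x⁴ + 32x³ − 8x² − 8x + 18) ÷ lead(D) = 10x⁶ ÷ −2x = −5x⁵. Subtract (−5x⁵)·D = 10x⁶ − 20x⁵. Remainder: 16x⁵ − 46x⁴ + 32x³ − 8x² − 8x + 18.
Step 4: lead(16x⁵ − 46x⁴ + 32x³ − 8x² − 8x + 18) ÷ lead(D) = 16x⁵ ÷ −2x = −8x⁴. Subtract (−8x⁴)·D = 16x⁵ − 32x⁴. Remainder: −14x⁴ + 32x³ − 8x² − 8x + 18.
Step 5: lead(−14x⁴ + 32x³ − 8x² − 8x + 18) ÷ lead(D) = −14x⁴ ÷ −2x = 7x³. Subtract (7x³)·D = −14x⁴ + 28x³. Remainder: 4x³ − 8x² − 8x + 18.
Step 6: lead(4x³ − 8x² − 8x + 18) ÷ lead(D) = 4x³ ÷ −2x = −2x². Subtract (−2x²)·D = 4x³ − 8x². Remainder: −8x + 18.
Step 7: lead(−8x + 18) ÷ lead(D) = −8x ÷ −2x = 4. Subtract (4)·D = −8x + 16. Remainder: 2.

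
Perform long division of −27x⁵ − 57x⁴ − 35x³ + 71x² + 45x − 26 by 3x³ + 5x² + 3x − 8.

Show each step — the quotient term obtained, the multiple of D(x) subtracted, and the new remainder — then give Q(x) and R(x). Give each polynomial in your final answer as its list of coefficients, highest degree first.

Step 1: lead(−27x⁵ − 57x⁴ − 35x³ + 71x² + 45x − 26) ÷ lead(D) = −27x⁵ ÷ 3x³ = −9x². Subtract (−9x²)·D = −27x⁵ − 45x⁴ − 27x³ + 72x². Remainder: −12x⁴ − 8x³ − x² + 45x − 26.
Step 2: lead(−12x⁴ − 8x³ − x² + 45x − 26) ÷ lead(D) = −12x⁴ ÷ 3x³ = −4x. Subtract (−4x)·D = −12x⁴ − 20x³ − 12x² + 32x. Remainder: 12x³ + 11x² + 13x − 26.
Step 3: lead(12x³ + 11x² + 13x − 26) ÷ lead(D) = 12x³ ÷ 3x³ = 4. Subtract (4)·D = 12x³ + 20x² + 12x − 32. Remainder: −9x² + x + 6.

Q = [-9, -4, 4]; R = [-9, 1, 6]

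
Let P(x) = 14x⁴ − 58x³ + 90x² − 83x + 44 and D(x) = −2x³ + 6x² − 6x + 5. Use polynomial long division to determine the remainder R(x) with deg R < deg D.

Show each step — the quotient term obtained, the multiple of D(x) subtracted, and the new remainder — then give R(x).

R(x) = 4

Step 1: lead(14x⁴ − 58x³ + 90x² − 83x + 44) ÷ lead(D) = 14x⁴ ÷ −2x³ = −7x. Subtract (−7x)·D = 14x⁴ − 42x³ + 42x² − 35x. Remainder: −16x³ + 48x² − 48x + 44.
Step 2: lead(−16x³ + 48x² − 48x + 44) ÷ lead(D) = −16x³ ÷ −2x³ = 8. Subtract (8)·D = −16x³ + 48x² − 48x + 40. Remainder: 4.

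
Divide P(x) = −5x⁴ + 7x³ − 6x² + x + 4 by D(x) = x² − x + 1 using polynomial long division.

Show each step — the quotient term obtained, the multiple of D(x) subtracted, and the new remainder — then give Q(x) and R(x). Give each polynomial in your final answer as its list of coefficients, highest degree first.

Step 1: lead(−5x⁴ + 7x³ − 6x² + x + 4) ÷ lead(D) = −5x⁴ ÷ x² = −5x². Subtract (−5x²)·D = −5x⁴ + 5x³ − 5x². Remainder: 2x³ − x² + x + 4.
Step 2: lead(2x³ − x² + x + 4) ÷ lead(D) = 2x³ ÷ x² = 2x. Subtract (2x)·D = 2x³ − 2x² + 2x. Remainder: x² − x + 4.
Step 3: lead(x² − x + 4) ÷ lead(D) = x² ÷ x² = 1. Subtract (1)·D = x² − x + 1. Remainder: 3.

Q = [-5, 2, 1]; R = [3]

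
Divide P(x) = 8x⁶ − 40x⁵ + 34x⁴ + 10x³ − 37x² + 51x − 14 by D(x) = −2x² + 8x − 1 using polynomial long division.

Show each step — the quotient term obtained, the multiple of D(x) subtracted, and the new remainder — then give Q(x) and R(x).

Q(x) = −4x⁴ + 4x³ + x² − 3x + 6; R(x) = −8

Step 1: lead(8x⁶ − 40x⁵ + 34x⁴ + 10x³ − 37x² + 51x − 14) ÷ lead(D) = 8x⁶ ÷ −2x² = −4x⁴. Subtract (−4x⁴)·D = 8x⁶ − 32x⁵ + 4x⁴. Remainder: −8x⁵ + 30x⁴ + 10x³ − 37x² + 51x − 14.
Step 2: lead(−8x⁵ + 30x⁴ + 10x³ − 37x² + 51x − 14) ÷ lead(D) = −8x⁵ ÷ −2x² = 4x³. Subtract (4x³)·D = −8x⁵ + 32x⁴ − 4x³. Remainder: −2x⁴ + 14x³ − 37x² + 51x − 14.
Step 3: lead(−2x⁴ + 14x³ − 37x² + 51x − 14) ÷ lead(D) = −2x⁴ ÷ −2x² = x². Subtract (x²)·D = −2x⁴ + 8x³ − x². Remainder: 6x³ − 36x² + 51x − 14.
Step 4: lead(6x³ − 36x² + 51x − 14) ÷ lead(D) = 6x³ ÷ −2x² = −3x. Subtract (−3x)·D = 6x³ − 24x² + 3x. Remainder: −12x² + 48x − 14.
Step 5: lead(−12x² + 48x − 14) ÷ lead(D) = −12x² ÷ −2x² = 6. Subtract (6)·D = −12x² + 48x − 6. Remainder: −8.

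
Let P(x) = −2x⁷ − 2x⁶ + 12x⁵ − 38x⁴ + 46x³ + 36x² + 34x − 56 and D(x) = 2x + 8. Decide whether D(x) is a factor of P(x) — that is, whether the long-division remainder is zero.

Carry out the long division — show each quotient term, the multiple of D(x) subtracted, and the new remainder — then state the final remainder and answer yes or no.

R(x) = 0, so D(x) is a factor of P(x). yes

Step 1: lead(−2x⁷ − 2x⁶ + 12x⁵ − 38x⁴ + 46x³ + 36x² + 34x − 56) ÷ lead(D) = −2x⁷ ÷ 2x = −x⁶. Subtract (−x⁶)·D = −2x⁷ − 8x⁶. Remainder: 6x⁶ + 12x⁵ − 38x⁴ + 46x³ + 36x² + 34x − 56.
Step 2: lead(6x⁶ + 12x⁵ − 38x⁴ + 46x³ + 36x² + 34x − 56) ÷ lead(D) = 6x⁶ ÷ 2x = 3x⁵. Subtract (3x⁵)·D = 6x⁶ + 24x⁵. Remainder: −12x⁵ − 38x⁴ + 46x³ + 36x² + 34x − 56.
Step 3: lead(−12x⁵ − 38x⁴ + 46x³ + 36x² + 34x − 56) ÷ lead(D) = −12x⁵ ÷ 2x = −6x⁴. Subtract (−6x⁴)·D = −12x⁵ − 48x⁴. Remainder: 10x⁴ + 46x³ + 36x² + 34x − 56.
Step 4: lead(10x⁴ + 46x³ + 36x² + 34x − 56) ÷ lead(D) = 10x⁴ ÷ 2x = 5x³. Subtract (5x³)·D = 10x⁴ + 40x³. Remainder: 6x³ + 36x² + 34x − 56.
Step 5: lead(6x³ + 36x² + 34x − 56) ÷ lead(D) = 6x³ ÷ 2x = 3x². Subtract (3x²)·D = 6x³ + 24x². Remainder: 12x² + 34x − 56.
Step 6: lead(12x² + 34x − 56) ÷ lead(D) = 12x² ÷ 2x = 6x. Subtract (6x)·D = 12x² + 48x. Remainder: −14x − 56.
Step 7: lead(−14x − 56) ÷ lead(D) = −14x ÷ 2x = −7. Subtract (−7)·D = −14x − 56. Remainder: 0.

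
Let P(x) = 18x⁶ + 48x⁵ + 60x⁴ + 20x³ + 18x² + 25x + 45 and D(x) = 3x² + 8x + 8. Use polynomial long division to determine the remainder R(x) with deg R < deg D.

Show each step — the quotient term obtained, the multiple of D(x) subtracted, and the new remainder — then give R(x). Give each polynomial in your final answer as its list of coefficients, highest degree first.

Step 1: lead(18x⁶ + 48x⁵ + 60x⁴ + 20x³ + 18x² + 25x + 45) ÷ lead(D) = 18x⁶ ÷ 3x² = 6x⁴. Subtract (6x⁴)·D = 18x⁶ + 48x⁵ + 48x⁴. Remainder: 12x⁴ + 20x³ + 18x² + 25x + 45.
Step 2: lead(12x⁴ + 20x³ + 18x² + 25x + 45) ÷ lead(D) = 12x⁴ ÷ 3x² = 4x². Subtract (4x²)·D = 12x⁴ + 32x³ + 32x². Remainder: −12x³ − 14x² + 25x + 45.
Step 3: lead(−12x³ − 14x² + 25x + 45) ÷ lead(D) = −12x³ ÷ 3x² = −4x. Subtract (−4x)·D = −12x³ − 32x² − 32x. Remainder: 18x² + 57x + 45.
Step 4: lead(18x² + 57x + 45) ÷ lead(D) = 18x² ÷ 3x² = 6. Subtract (6)·D = 18x² + 48x + 48. Remainder: 9x − 3.

R = [9, -3]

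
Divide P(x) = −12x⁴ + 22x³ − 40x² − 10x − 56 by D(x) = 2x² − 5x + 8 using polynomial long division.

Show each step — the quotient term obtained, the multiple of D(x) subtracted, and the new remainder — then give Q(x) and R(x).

Step 1: lead(−12x⁴ + 22x³ − 40x² − 10x − 56) ÷ lead(D) = −12x⁴ ÷ 2x² = −6x². Subtract (−6x²)·D = −12x⁴ + 30x³ − 48x². Remainder: −8x³ + 8x² − 10x − 56.
Step 2: lead(−8x³ + 8x² − 10x − 56) ÷ lead(D) = −8x³ ÷ 2x² = −4x. Subtract (−4x)·D = −8x³ + 20x² − 32x. Remainder: −12x² + 22x − 56.
Step 3: lead(−12x² + 22x − 56) ÷ lead(D) = −12x² ÷ 2x² = −6. Subtract (−6)·D = −12x² + 30x − 48. Remainder: −8x − 8.

Q(x) = −6x² − 4x − 6; R(x) = −8x − 8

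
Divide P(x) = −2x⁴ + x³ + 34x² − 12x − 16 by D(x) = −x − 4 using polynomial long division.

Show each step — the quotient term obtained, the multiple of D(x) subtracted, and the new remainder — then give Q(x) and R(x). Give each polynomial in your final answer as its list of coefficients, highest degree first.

Q = [2, -9, 2, 4]; R = [0]

Step 1: lead(−2x⁴ + x³ + 34x² − 12x − 16) ÷ lead(D) = −2x⁴ ÷ −x = 2x³. Subtract (2x³)·D = −2x⁴ − 8x³. Remainder: 9x³ + 34x² − 12x − 16.
Step 2: lead(9x³ + 34x² − 12x − 16) ÷ lead(D) = 9x³ ÷ −x = −9x². Subtract (−9x²)·D = 9x³ + 36x². Remainder: −2x² − 12x − 16.
Step 3: lead(−2x² − 12x − 16) ÷ lead(D) = −2x² ÷ −x = 2x. Subtract (2x)·D = −2x² − 8x. Remainder: −4x − 16.
Step 4: lead(−4x − 16) ÷ lead(D) = −4x ÷ −x = 4. Subtract (4)·D = −4x − 16. Remainder: 0.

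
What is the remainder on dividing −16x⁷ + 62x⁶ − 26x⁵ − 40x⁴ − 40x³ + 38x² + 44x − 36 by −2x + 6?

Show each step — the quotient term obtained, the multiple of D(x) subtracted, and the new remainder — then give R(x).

R(x) = 6

Step 1: lead(−16x⁷ + 62x⁶ − 26x⁵ − 40x⁴ − 40x³ + 38x² + 44x − 36) ÷ lead(D) = −16x⁷ ÷ −2x = 8x⁶. Subtract (8x⁶)·D = −16x⁷ + 48x⁶. Remainder: 14x⁶ − 26x⁵ − 40x⁴ − 40x³ + 38x² + 44x − 36.
Step 2: lead(14x⁶ − 26x⁵ − 40x⁴ − 40x³ + 38x² + 44x − 36) ÷ lead(D) = 14x⁶ ÷ −2x = −7x⁵. Subtract (−7x⁵)·D = 14x⁶ − 42x⁵. Remainder: 16x⁵ − 40x⁴ − 40x³ + 38x² + 44x − 36.
Step 3: lead(16x⁵ − 40x⁴ − 40x³ + 38x² + 44x − 36) ÷ lead(D) = 16x⁵ ÷ −2x = −8x⁴. Subtract (−8x⁴)·D = 16x⁵ − 48x⁴. Remainder: 8x⁴ − 40x³ + 38x² + 44x − 36.
Step 4: lead(8x⁴ − 40x³ + 38x² + 44x − 36) ÷ lead(D) = 8x⁴ ÷ −2x = −4x³. Subtract (−4x³)·D = 8x⁴ − 24x³. Remainder: −16x³ + 38x² + 44x − 36.
Step 5: lead(−16x³ + 38x² + 44x − 36) ÷ lead(D) = −16x³ ÷ −2x = 8x². Subtract (8x²)·D = −16x³ + 48x². Remainder: −10x² + 44x − 36.
Step 6: lead(−10x² + 44x − 36) ÷ lead(D) = −10x² ÷ −2x = 5x. Subtract (5x)·D = −10x² + 30x. Remainder: 14x − 36.
Step 7: lead(14x − 36) ÷ lead(D) = 14x ÷ −2x = −7. Subtract (−7)·D = 14x − 42. Remainder: 6.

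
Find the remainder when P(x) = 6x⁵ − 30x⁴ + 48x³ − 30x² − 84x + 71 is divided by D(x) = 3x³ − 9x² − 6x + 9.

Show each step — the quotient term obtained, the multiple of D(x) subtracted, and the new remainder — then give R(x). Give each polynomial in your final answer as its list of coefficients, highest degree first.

R = [-1]

Step 1: lead(6x⁵ − 30x⁴ + 48x³ − 30x² − 84x + 71) ÷ lead(D) = 6x⁵ ÷ 3x³ = 2x². Subtract (2x²)·D = 6x⁵ − 18x⁴ − 12x³ + 18x². Remainder: −12x⁴ + 60x³ − 48x² − 84x + 71.
Step 2: lead(−12x⁴ + 60x³ − 48x² − 84x + 71) ÷ lead(D) = −12x⁴ ÷ 3x³ = −4x. Subtract (−4x)·D = −12x⁴ + 36x³ + 24x² − 36x. Remainder: 24x³ − 72x² − 48x + 71.
Step 3: lead(24x³ − 72x² − 48x + 71) ÷ lead(D) = 24x³ ÷ 3x³ = 8. Subtract (8)·D = 24x³ − 72x² − 48x + 72. Remainder: −1.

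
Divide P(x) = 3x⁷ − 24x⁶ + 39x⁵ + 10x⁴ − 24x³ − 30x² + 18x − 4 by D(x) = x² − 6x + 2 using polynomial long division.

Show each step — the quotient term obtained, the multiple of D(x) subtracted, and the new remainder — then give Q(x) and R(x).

Step 1: lead(3x⁷ − 24x⁶ + 39x⁵ + 10x⁴ − 24x³ − 30x² + 18x − 4) ÷ lead(D) = 3x⁷ ÷ x² = 3x⁵. Subtract (3x⁵)·D = 3x⁷ − 18x⁶ + 6x⁵. Remainder: −6x⁶ + 33x⁵ + 10x⁴ − 24x³ − 30x² + 18x − 4.
Step 2: lead(−6x⁶ + 33x⁵ + 10x⁴ − 24x³ − 30x² + 18x − 4) ÷ lead(D) = −6x⁶ ÷ x² = −6x⁴. Subtract (−6x⁴)·D = −6x⁶ + 36x⁵ − 12x⁴. Remainder: −3x⁵ + 22x⁴ − 24x³ − 30x² + 18x − 4.
Step 3: lead(−3x⁵ + 22x⁴ − 24x³ − 30x² + 18x − 4) ÷ lead(D) = −3x⁵ ÷ x² = −3x³. Subtract (−3x³)·D = −3x⁵ + 18x⁴ − 6x³. Remainder: 4x⁴ − 18x³ − 30x² + 18x − 4.
Step 4: lead(4x⁴ − 18x³ − 30x² + 18x − 4) ÷ lead(D) = 4x⁴ ÷ x² = 4x². Subtract (4x²)·D = 4x⁴ − 24x³ + 8x². Remainder: 6x³ − 38x² + 18x − 4.
Step 5: lead(6x³ − 38x² + 18x − 4) ÷ lead(D) = 6x³ ÷ x² = 6x. Subtract (6x)·D = 6x³ − 36x² + 12x. Remainder: −2x² + 6x − 4.
Step 6: lead(−2x² + 6x − 4) ÷ lead(D) = −2x² ÷ x² = −2. Subtract (−2)·D = −2x² + 12x − 4. Remainder: −6x.

Q(x) = 3x⁵ − 6x⁴ − 3x³ + 4x² + 6x − 2; R(x) = −6x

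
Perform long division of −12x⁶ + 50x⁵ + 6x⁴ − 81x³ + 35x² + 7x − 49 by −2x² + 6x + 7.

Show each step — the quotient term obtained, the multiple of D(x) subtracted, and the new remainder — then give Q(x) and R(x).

Step 1: lead(−12x⁶ + 50x⁵ + 6x⁴ − 81x³ + 35x² + 7x − 49) ÷ lead(D) = −12x⁶ ÷ −2x² = 6x⁴. Subtract (6x⁴)·D = −12x⁶ + 36x⁵ + 42x⁴. Remainder: 14x⁵ − 36x⁴ − 81x³ + 35x² + 7x − 49.
Step 2: lead(14x⁵ − 36x⁴ − 81x³ + 35x² + 7x − 49) ÷ lead(D) = 14x⁵ ÷ −2x² = −7x³. Subtract (−7x³)·D = 14x⁵ − 42x⁴ − 49x³. Remainder: 6x⁴ − 32x³ + 35x² + 7x − 49.
Step 3: lead(6x⁴ − 32x³ + 35x² + 7x − 49) ÷ lead(D) = 6x⁴ ÷ −2x² = −3x². Subtract (−3x²)·D = 6x⁴ − 18x³ − 21x². Remainder: −14x³ + 56x² + 7x − 49.
Step 4: lead(−14x³ + 56x² + 7x − 49) ÷ lead(D) = −14x³ ÷ −2x² = 7x. Subtract (7x)·D = −14x³ + 42x² + 49x. Remainder: 14x² − 42x − 49.
Step 5: lead(14x² − 42x − 49) ÷ lead(D) = 14x² ÷ −2x² = −7. Subtract (−7)·D = 14x² − 42x − 49. Remainder: 0.

Q(x) = 6x⁴ − 7x³ − 3x² + 7x − 7; R(x) = 0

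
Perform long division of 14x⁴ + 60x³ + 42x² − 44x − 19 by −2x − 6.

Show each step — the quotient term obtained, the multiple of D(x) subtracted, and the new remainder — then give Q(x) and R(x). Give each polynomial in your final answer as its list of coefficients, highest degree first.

Step 1: lead(14x⁴ + 60x³ + 42x² − 44x − 19) ÷ lead(D) = 14x⁴ ÷ −2x = −7x³. Subtract (−7x³)·D = 14x⁴ + 42x³. Remainder: 18x³ + 42x² − 44x − 19.
Step 2: lead(18x³ + 42x² − 44x − 19) ÷ lead(D) = 18x³ ÷ −2x = −9x². Subtract (−9x²)·D = 18x³ + 54x². Remainder: −12x² − 44x − 19.
Step 3: lead(−12x² − 44x − 19) ÷ lead(D) = −12x² ÷ −2x = 6x. Subtract (6x)·D = −12x² − 36x. Remainder: −8x − 19.
Step 4: lead(−8x − 19) ÷ lead(D) = −8x ÷ −2x = 4. Subtract (4)·D = −8x − 24. Remainder: 5.

Q = [-7, -9, 6, 4]; R = [5]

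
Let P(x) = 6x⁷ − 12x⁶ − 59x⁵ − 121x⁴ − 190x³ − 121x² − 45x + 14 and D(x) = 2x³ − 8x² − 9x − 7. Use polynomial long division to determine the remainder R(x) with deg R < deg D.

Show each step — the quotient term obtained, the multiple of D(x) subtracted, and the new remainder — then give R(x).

Step 1: lead(6x⁷ − 12x⁶ − 59x⁵ − 121x⁴ − 190x³ − 121x² − 45x + 14) ÷ lead(D) = 6x⁷ ÷ 2x³ = 3x⁴. Subtract (3x⁴)·D = 6x⁷ − 24x⁶ − 27x⁵ − 21x⁴. Remainder: 12x⁶ − 32x⁵ − 100x⁴ − 190x³ − 121x² − 45x + 14.
Step 2: lead(12x⁶ − 32x⁵ − 100x⁴ − 190x³ − 121x² − 45x + 14) ÷ lead(D) = 12x⁶ ÷ 2x³ = 6x³. Subtract (6x³)·D = 12x⁶ − 48x⁵ − 54x⁴ − 42x³. Remainder: 16x⁵ − 46x⁴ − 148x³ − 121x² − 45x + 14.
Step 3: lead(16x⁵ − 46x⁴ − 148x³ − 121x² − 45x + 14) ÷ lead(D) = 16x⁵ ÷ 2x³ = 8x². Subtract (8x²)·D = 16x⁵ − 64x⁴ − 72x³ − 56x². Remainder: 18x⁴ − 76x³ − 65x² − 45x + 14.
Step 4: lead(18x⁴ − 76x³ − 65x² − 45x + 14) ÷ lead(D) = 18x⁴ ÷ 2x³ = 9x. Subtract (9x)·D = 18x⁴ − 72x³ − 81x² − 63x. Remainder: −4x³ + 16x² + 18x + 14.
Step 5: lead(−4x³ + 16x² + 18x + 14) ÷ lead(D) = −4x³ ÷ 2x³ = −2. Subtract (−2)·D = −4x³ + 16x² + 18x + 14. Remainder: 0.

R(x) = 0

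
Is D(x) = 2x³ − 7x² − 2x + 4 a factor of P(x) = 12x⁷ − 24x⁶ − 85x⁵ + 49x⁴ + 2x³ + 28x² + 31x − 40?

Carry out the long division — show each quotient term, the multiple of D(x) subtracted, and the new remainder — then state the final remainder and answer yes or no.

Step 1: lead(12x⁷ − 24x⁶ − 85x⁵ + 49x⁴ + 2x³ + 28x² + 31x − 40) ÷ lead(D) = 12x⁷ ÷ 2x³ = 6x⁴. Subtract (6x⁴)·D = 12x⁷ − 42x⁶ − 12x⁵ + 24x⁴. Remainder: 18x⁶ − 73x⁵ + 25x⁴ + 2x³ + 28x² + 31x − 40.
Step 2: lead(18x⁶ − 73x⁵ + 25x⁴ + 2x³ + 28x² + 31x − 40) ÷ lead(D) = 18x⁶ ÷ 2x³ = 9x³. Subtract (9x³)·D = 18x⁶ − 63x⁵ − 18x⁴ + 36x³. Remainder: −10x⁵ + 43x⁴ − 34x³ + 28x² + 31x − 40.
Step 3: lead(−10x⁵ + 43x⁴ − 34x³ + 28x² + 31x − 40) ÷ lead(D) = −10x⁵ ÷ 2x³ = −5x². Subtract (−5x²)·D = −10x⁵ + 35x⁴ + 10x³ − 20x². Remainder: 8x⁴ − 44x³ + 48x² + 31x − 40.
Step 4: lead(8x⁴ − 44x³ + 48x² + 31x − 40) ÷ lead(D) = 8x⁴ ÷ 2x³ = 4x. Subtract (4x)·D = 8x⁴ − 28x³ − 8x² + 16x. Remainder: −16x³ + 56x² + 15x − 40.
Step 5: lead(−16x³ + 56x² + 15x − 40) ÷ lead(D) = −16x³ ÷ 2x³ = −8. Subtract (−8)·D = −16x³ + 56x² + 16x − 32. Remainder: −x − 8.

R(x) = −x − 8, so D(x) is not a factor of P(x). no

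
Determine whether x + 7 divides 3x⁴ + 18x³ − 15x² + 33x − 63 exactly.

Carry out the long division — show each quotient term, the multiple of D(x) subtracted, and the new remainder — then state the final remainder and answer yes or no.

R(x) = 0, so D(x) is a factor of P(x). yes

Step 1: lead(3x⁴ + 18x³ − 15x² + 33x − 63) ÷ lead(D) = 3x⁴ ÷ x = 3x³. Subtract (3x³)·D = 3x⁴ + 21x³. Remainder: −3x³ − 15x² + 33x − 63.
Step 2: lead(−3x³ − 15x² + 33x − 63) ÷ lead(D) = −3x³ ÷ x = −3x². Subtract (−3x²)·D = −3x³ − 21x². Remainder: 6x² + 33x − 63.
Step 3: lead(6x² + 33x − 63) ÷ lead(D) = 6x² ÷ x = 6x. Subtract (6x)·D = 6x² + 42x. Remainder: −9x − 63.
Step 4: lead(−9x − 63) ÷ lead(D) = −9x ÷ x = −9. Subtract (−9)·D = −9x − 63. Remainder: 0.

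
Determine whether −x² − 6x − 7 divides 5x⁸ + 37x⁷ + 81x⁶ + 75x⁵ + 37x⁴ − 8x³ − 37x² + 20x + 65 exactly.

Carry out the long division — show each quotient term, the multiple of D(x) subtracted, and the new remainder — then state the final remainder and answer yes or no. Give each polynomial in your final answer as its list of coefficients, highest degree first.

R = [9], so D(x) is not a factor of P(x). no

Step 1: lead(5x⁸ + 37x⁷ + 81x⁶ + 75x⁵ + 37x⁴ − 8x³ − 37x² + 20x + 65) ÷ lead(D) = 5x⁸ ÷ −x² = −5x⁶. Subtract (−5x⁶)·D = 5x⁸ + 30x⁷ + 35x⁶. Remainder: 7x⁷ + 46x⁶ + 75x⁵ + 37x⁴ − 8x³ − 37x² + 20x + 65.
Step 2: lead(7x⁷ + 46x⁶ + 75x⁵ + 37x⁴ − 8x³ − 37x² + 20x + 65) ÷ lead(D) = 7x⁷ ÷ −x² = −7x⁵. Subtract (−7x⁵)·D = 7x⁷ + 42x⁶ + 49x⁵. Remainder: 4x⁶ + 26x⁵ + 37x⁴ − 8x³ − 37x² + 20x + 65.
Step 3: lead(4x⁶ + 26x⁵ + 37x⁴ − 8x³ − 37x² + 20x + 65) ÷ lead(D) = 4x⁶ ÷ −x² = −4x⁴. Subtract (−4x⁴)·D = 4x⁶ + 24x⁵ + 28x⁴. Remainder: 2x⁵ + 9x⁴ − 8x³ − 37x² + 20x + 65.
Step 4: lead(2x⁵ + 9x⁴ − 8x³ − 37x² + 20x + 65) ÷ lead(D) = 2x⁵ ÷ −x² = −2x³. Subtract (−2x³)·D = 2x⁵ + 12x⁴ + 14x³. Remainder: −3x⁴ − 22x³ − 37x² + 20x + 65.
Step 5: lead(−3x⁴ − 22x³ − 37x² + 20x + 65) ÷ lead(D) = −3x⁴ ÷ −x² = 3x². Subtract (3x²)·D = −3x⁴ − 18x³ − 21x². Remainder: −4x³ − 16x² + 20x + 65.
Step 6: lead(−4x³ − 16x² + 20x + 65) ÷ lead(D) = −4x³ ÷ −x² = 4x. Subtract (4x)·D = −4x³ − 24x² − 28x. Remainder: 8x² + 48x + 65.
Step 7: lead(8x² + 48x + 65) ÷ lead(D) = 8x² ÷ −x² = −8. Subtract (−8)·D = 8x² + 48x + 56. Remainder: 9.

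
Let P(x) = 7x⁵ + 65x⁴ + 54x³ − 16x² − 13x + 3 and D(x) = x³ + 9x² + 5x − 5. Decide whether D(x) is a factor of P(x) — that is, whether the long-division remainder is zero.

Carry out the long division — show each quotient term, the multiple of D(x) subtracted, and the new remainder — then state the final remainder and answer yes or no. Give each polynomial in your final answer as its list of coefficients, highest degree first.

R = [-8, 8], so D(x) is not a factor of P(x). no

Step 1: lead(7x⁵ + 65x⁴ + 54x³ − 16x² − 13x + 3) ÷ lead(D) = 7x⁵ ÷ x³ = 7x². Subtract (7x²)·D = 7x⁵ + 63x⁴ + 35x³ − 35x². Remainder: 2x⁴ + 19x³ + 19x² − 13x + 3.
Step 2: lead(2x⁴ + 19x³ + 19x² − 13x + 3) ÷ lead(D) = 2x⁴ ÷ x³ = 2x. Subtract (2x)·D = 2x⁴ + 18x³ + 10x² − 10x. Remainder: x³ + 9x² − 3x + 3.
Step 3: lead(x³ + 9x² − 3x + 3) ÷ lead(D) = x³ ÷ x³ = 1. Subtract (1)·D = x³ + 9x² + 5x − 5. Remainder: −8x + 8.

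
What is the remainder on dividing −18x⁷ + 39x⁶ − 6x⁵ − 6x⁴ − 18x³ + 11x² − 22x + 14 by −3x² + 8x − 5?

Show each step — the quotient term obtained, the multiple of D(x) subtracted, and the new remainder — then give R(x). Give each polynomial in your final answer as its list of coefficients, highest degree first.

R = [-6]

Step 1: lead(−18x⁷ + 39x⁶ − 6x⁵ − 6x⁴ − 18x³ + 11x² − 22x + 14) ÷ lead(D) = −18x⁷ ÷ −3x² = 6x⁵. Subtract (6x⁵)·D = −18x⁷ + 48x⁶ − 30x⁵. Remainder: −9x⁶ + 24x⁵ − 6x⁴ − 18x³ + 11x² − 22x + 14.
Step 2: lead(−9x⁶ + 24x⁵ − 6x⁴ − 18x³ + 11x² − 22x + 14) ÷ lead(D) = −9x⁶ ÷ −3x² = 3x⁴. Subtract (3x⁴)·D = −9x⁶ + 24x⁵ − 15x⁴. Remainder: 9x⁴ − 18x³ + 11x² − 22x + 14.
Step 3: lead(9x⁴ − 18x³ + 11x² − 22x + 14) ÷ lead(D) = 9x⁴ ÷ −3x² = −3x². Subtract (−3x²)·D = 9x⁴ − 24x³ + 15x². Remainder: 6x³ − 4x² − 22x + 14.
Step 4: lead(6x³ − 4x² − 22x + 14) ÷ lead(D) = 6x³ ÷ −3x² = −2x. Subtract (−2x)·D = 6x³ − 16x² + 10x. Remainder: 12x² − 32x + 14.
Step 5: lead(12x² − 32x + 14) ÷ lead(D) = 12x² ÷ −3x² = −4. Subtract (−4)·D = 12x² − 32x + 20. Remainder: −6.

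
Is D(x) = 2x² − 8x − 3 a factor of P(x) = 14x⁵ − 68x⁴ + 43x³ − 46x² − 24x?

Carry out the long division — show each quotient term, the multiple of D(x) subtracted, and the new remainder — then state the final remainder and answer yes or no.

R(x) = 0, so D(x) is a factor of P(x). yes

Step 1: lead(14x⁵ − 68x⁴ + 43x³ − 46x² − 24x) ÷ lead(D) = 14x⁵ ÷ 2x² = 7x³. Subtract (7x³)·D = 14x⁵ − 56x⁴ − 21x³. Remainder: −12x⁴ + 64x³ − 46x² − 24x.
Step 2: lead(−12x⁴ + 64x³ − 46x² − 24x) ÷ lead(D) = −12x⁴ ÷ 2x² = −6x². Subtract (−6x²)·D = −12x⁴ + 48x³ + 18x². Remainder: 16x³ − 64x² − 24x.
Step 3: lead(16x³ − 64x² − 24x) ÷ lead(D) = 16x³ ÷ 2x² = 8x. Subtract (8x)·D = 16x³ − 64x² − 24x. Remainder: 0.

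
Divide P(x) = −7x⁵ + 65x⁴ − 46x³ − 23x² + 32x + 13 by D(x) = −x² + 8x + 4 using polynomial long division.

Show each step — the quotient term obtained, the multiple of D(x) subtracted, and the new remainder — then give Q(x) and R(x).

Q(x) = 7x³ − 9x² + 2x + 3; R(x) = 1

Step 1: lead(−7x⁵ + 65x⁴ − 46x³ − 23x² + 32x + 13) ÷ lead(D) = −7x⁵ ÷ −x² = 7x³. Subtract (7x³)·D = −7x⁵ + 56x⁴ + 28x³. Remainder: 9x⁴ − 74x³ − 23x² + 32x + 13.
Step 2: lead(9x⁴ − 74x³ − 23x² + 32x + 13) ÷ lead(D) = 9x⁴ ÷ −x² = −9x². Subtract (−9x²)·D = 9x⁴ − 72x³ − 36x². Remainder: −2x³ + 13x² + 32x + 13.
Step 3: lead(−2x³ + 13x² + 32x + 13) ÷ lead(D) = −2x³ ÷ −x² = 2x. Subtract (2x)·D = −2x³ + 16x² + 8x. Remainder: −3x² + 24x + 13.
Step 4: lead(−3x² + 24x + 13) ÷ lead(D) = −3x² ÷ −x² = 3. Subtract (3)·D = −3x² + 24x + 12. Remainder: 1.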